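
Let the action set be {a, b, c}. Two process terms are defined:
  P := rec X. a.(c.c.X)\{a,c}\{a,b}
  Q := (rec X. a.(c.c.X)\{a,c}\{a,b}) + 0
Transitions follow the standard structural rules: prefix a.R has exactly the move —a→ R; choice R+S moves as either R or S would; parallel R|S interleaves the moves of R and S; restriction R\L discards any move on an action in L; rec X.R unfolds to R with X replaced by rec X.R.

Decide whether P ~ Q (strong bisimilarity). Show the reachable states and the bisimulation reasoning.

YES

LTS(P): 2 reachable states
  p0 = rec X. a.(c.c.X)\{a,c}\{a,b} :: --a--▸ p1
  p1 = (c.c.(rec X. a.(c.c.X)\{a,c}\{a,b}))\{a,c}\{a,b} :: ·
LTS(Q): 2 reachable states
  q0 = (rec X. a.(c.c.X)\{a,c}\{a,b}) + 0 :: --a--▸ q1
  q1 = (c.c.(rec X. a.(c.c.X)\{a,c}\{a,b}))\{a,c}\{a,b} :: ·
Bisimilarity quotient blocks:
  B0 = {p0, q0}
  B1 = {p1, q1}
p0 ∈ B0, q0 ∈ B0 → same block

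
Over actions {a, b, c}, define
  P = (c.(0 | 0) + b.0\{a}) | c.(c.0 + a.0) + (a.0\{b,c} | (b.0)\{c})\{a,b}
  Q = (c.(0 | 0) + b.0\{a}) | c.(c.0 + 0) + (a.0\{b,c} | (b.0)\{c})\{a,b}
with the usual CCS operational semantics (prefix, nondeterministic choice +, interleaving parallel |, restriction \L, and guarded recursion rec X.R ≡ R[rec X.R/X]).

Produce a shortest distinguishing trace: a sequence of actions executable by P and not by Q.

P's transition system — 9 states:
  s0 = (c.(0 | 0) + b.0\{a}) | c.(c.0 + a.0) + (a.0\{b,c} | (b.0)\{c})\{a,b} :: —b→ s1, —c→ s2, —c→ s3
  s1 = 0\{a} | c.(c.0 + a.0) :: —c→ s4
  s2 = (c.(0 | 0) + b.0\{a}) | (c.0 + a.0) :: —a→ s5, —b→ s4, —c→ s5, —c→ s6
  s3 = 0 | 0 | c.(c.0 + a.0) :: —c→ s6
  s4 = 0\{a} | (c.0 + a.0) :: —a→ s7, —c→ s7
  s5 = (c.(0 | 0) + b.0\{a}) | 0 :: —b→ s7, —c→ s8
  s6 = 0 | 0 | (c.0 + a.0) :: —a→ s8, —c→ s8
  s7 = 0\{a} | 0 :: ∅
  s8 = 0 | 0 | 0 :: ∅
Q's transition system — 9 states:
  t0 = (c.(0 | 0) + b.0\{a}) | c.(c.0 + 0) + (a.0\{b,c} | (b.0)\{c})\{a,b} :: —b→ t1, —c→ t2, —c→ t3
  t1 = 0\{a} | c.(c.0 + 0) :: —c→ t4
  t2 = (c.(0 | 0) + b.0\{a}) | (c.0 + 0) :: —b→ t4, —c→ t5, —c→ t6
  t3 = 0 | 0 | c.(c.0 + 0) :: —c→ t6
  t4 = 0\{a} | (c.0 + 0) :: —c→ t7
  t5 = (c.(0 | 0) + b.0\{a}) | 0 :: —b→ t7, —c→ t8
  t6 = 0 | 0 | (c.0 + 0) :: —c→ t8
  t7 = 0\{a} | 0 :: ∅
  t8 = 0 | 0 | 0 :: ∅
Run σ = ⟨ca⟩ on P: start {s0}
  step 1 (c): {s2, s3}
  step 2 (a): {s5}
  P completes σ.
Run σ = ⟨ca⟩ on Q: start {t0}
  step 1 (c): {t2, t3}
  step 2 (a): ∅  — Q cannot continue

ca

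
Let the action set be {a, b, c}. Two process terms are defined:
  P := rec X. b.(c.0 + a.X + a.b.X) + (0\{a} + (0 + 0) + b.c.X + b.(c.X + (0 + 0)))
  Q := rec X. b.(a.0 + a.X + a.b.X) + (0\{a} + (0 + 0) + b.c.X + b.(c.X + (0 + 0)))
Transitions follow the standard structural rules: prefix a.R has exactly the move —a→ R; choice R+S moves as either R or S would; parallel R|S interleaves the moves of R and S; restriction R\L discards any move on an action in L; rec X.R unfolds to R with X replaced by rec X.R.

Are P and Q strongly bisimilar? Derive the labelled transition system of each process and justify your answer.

Reachable graph of P (6 states):
  s0 = rec X. b.(c.0 + a.X + a.b.X) + (0\{a} + (0 + 0) + b.c.X + b.(c.X + (0 + 0))) :: =b=> s1, =b=> s2, =b=> s3
  s1 = c.(rec X. b.(c.0 + a.X + a.b.X) + (0\{a} + (0 + 0) + b.c.X + b.(c.X + (0 + 0)))) :: =c=> s0
  s2 = c.(rec X. b.(c.0 + a.X + a.b.X) + (0\{a} + (0 + 0) + b.c.X + b.(c.X + (0 + 0)))) + (0 + 0) :: =c=> s0
  s3 = c.0 + a.(rec X. b.(c.0 + a.X + a.b.X) + (0\{a} + (0 + 0) + b.c.X + b.(c.X + (0 + 0)))) + a.b.(rec X. b.(c.0 + a.X + a.b.X) + (0\{a} + (0 + 0) + b.c.X + b.(c.X + (0 + 0)))) :: =a=> s0, =a=> s4, =c=> s5
  s4 = b.(rec X. b.(c.0 + a.X + a.b.X) + (0\{a} + (0 + 0) + b.c.X + b.(c.X + (0 + 0)))) :: =b=> s0
  s5 = 0 :: stopped
Reachable graph of Q (6 states):
  t0 = rec X. b.(a.0 + a.X + a.b.X) + (0\{a} + (0 + 0) + b.c.X + b.(c.X + (0 + 0))) :: =b=> t1, =b=> t2, =b=> t3
  t1 = a.0 + a.(rec X. b.(a.0 + a.X + a.b.X) + (0\{a} + (0 + 0) + b.c.X + b.(c.X + (0 + 0)))) + a.b.(rec X. b.(a.0 + a.X + a.b.X) + (0\{a} + (0 + 0) + b.c.X + b.(c.X + (0 + 0)))) :: =a=> t0, =a=> t4, =a=> t5
  t2 = c.(rec X. b.(a.0 + a.X + a.b.X) + (0\{a} + (0 + 0) + b.c.X + b.(c.X + (0 + 0)))) :: =c=> t0
  t3 = c.(rec X. b.(a.0 + a.X + a.b.X) + (0\{a} + (0 + 0) + b.c.X + b.(c.X + (0 + 0)))) + (0 + 0) :: =c=> t0
  t4 = 0 :: stopped
  t5 = b.(rec X. b.(a.0 + a.X + a.b.X) + (0\{a} + (0 + 0) + b.c.X + b.(c.X + (0 + 0)))) :: =b=> t0
Coarsest stable partition (strong bisimilarity classes):
  B0 = {s0}
  B1 = {s1, s2}
  B2 = {s3}
  B3 = {s4}
  B4 = {s5, t4}
  B5 = {t0}
  B6 = {t2, t3}
  B7 = {t1}
  B8 = {t5}
s0 ∈ B0, t0 ∈ B5 → different blocks

NO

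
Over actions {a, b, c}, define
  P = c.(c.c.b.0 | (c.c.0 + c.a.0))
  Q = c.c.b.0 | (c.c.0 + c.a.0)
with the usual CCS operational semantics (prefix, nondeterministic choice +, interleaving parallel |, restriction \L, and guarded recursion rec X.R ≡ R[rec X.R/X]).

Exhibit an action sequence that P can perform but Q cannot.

Reachable graph of P (17 states):
  p0 = c.(c.c.b.0 | (c.c.0 + c.a.0)) :: --c--▸ p1
  p1 = c.c.b.0 | (c.c.0 + c.a.0) :: --c--▸ p2, --c--▸ p3, --c--▸ p4
  p2 = c.b.0 | (c.c.0 + c.a.0) :: --c--▸ p5, --c--▸ p6, --c--▸ p7
  p3 = c.c.b.0 | a.0 :: --a--▸ p8, --c--▸ p6
  p4 = c.c.b.0 | c.0 :: --c--▸ p7, --c--▸ p8
  p5 = b.0 | (c.c.0 + c.a.0) :: --b--▸ p9, --c--▸ p10, --c--▸ p11
  p6 = c.b.0 | a.0 :: --a--▸ p12, --c--▸ p10
  p7 = c.b.0 | c.0 :: --c--▸ p11, --c--▸ p12
  p8 = c.c.b.0 | 0 :: --c--▸ p12
  p9 = 0 | (c.c.0 + c.a.0) :: --c--▸ p13, --c--▸ p14
  p10 = b.0 | a.0 :: --a--▸ p15, --b--▸ p13
  p11 = b.0 | c.0 :: --b--▸ p14, --c--▸ p15
  p12 = c.b.0 | 0 :: --c--▸ p15
  p13 = 0 | a.0 :: --a--▸ p16
  p14 = 0 | c.0 :: --c--▸ p16
  p15 = b.0 | 0 :: --b--▸ p16
  p16 = 0 | 0 :: (no moves)
Reachable graph of Q (16 states):
  q0 = c.c.b.0 | (c.c.0 + c.a.0) :: --c--▸ q1, --c--▸ q2, --c--▸ q3
  q1 = c.b.0 | (c.c.0 + c.a.0) :: --c--▸ q4, --c--▸ q5, --c--▸ q6
  q2 = c.c.b.0 | a.0 :: --a--▸ q7, --c--▸ q5
  q3 = c.c.b.0 | c.0 :: --c--▸ q6, --c--▸ q7
  q4 = b.0 | (c.c.0 + c.a.0) :: --b--▸ q8, --c--▸ q10, --c--▸ q9
  q5 = c.b.0 | a.0 :: --a--▸ q11, --c--▸ q9
  q6 = c.b.0 | c.0 :: --c--▸ q10, --c--▸ q11
  q7 = c.c.b.0 | 0 :: --c--▸ q11
  q8 = 0 | (c.c.0 + c.a.0) :: --c--▸ q12, --c--▸ q13
  q9 = b.0 | a.0 :: --a--▸ q14, --b--▸ q12
  q10 = b.0 | c.0 :: --b--▸ q13, --c--▸ q14
  q11 = c.b.0 | 0 :: --c--▸ q14
  q12 = 0 | a.0 :: --a--▸ q15
  q13 = 0 | c.0 :: --c--▸ q15
  q14 = b.0 | 0 :: --b--▸ q15
  q15 = 0 | 0 :: (no moves)
Executing ccacc from P (initial set {p0}):
  [1] c ⇒ {p1}
  [2] c ⇒ {p2, p3, p4}
  [3] a ⇒ {p8}
  [4] c ⇒ {p12}
  [5] c ⇒ {p15}
  ✓ P
Executing ccacc from Q (initial set {q0}):
  [1] c ⇒ {q1, q2, q3}
  [2] c ⇒ {q4, q5, q6, q7}
  [3] a ⇒ {q11}
  [4] c ⇒ {q14}
  [5] c ⇒ ∅ (Q stuck)

ccacc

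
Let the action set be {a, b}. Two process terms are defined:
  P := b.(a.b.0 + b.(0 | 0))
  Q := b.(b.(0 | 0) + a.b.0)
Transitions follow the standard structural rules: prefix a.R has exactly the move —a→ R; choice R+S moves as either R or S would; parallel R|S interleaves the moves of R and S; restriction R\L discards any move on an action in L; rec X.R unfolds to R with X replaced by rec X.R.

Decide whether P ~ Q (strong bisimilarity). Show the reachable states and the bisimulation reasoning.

Reachable graph of P (5 states):
  u0 = b.(a.b.0 + b.(0 | 0)) → -b-> u1
  u1 = a.b.0 + b.(0 | 0) → -a-> u2, -b-> u3
  u2 = b.0 → -b-> u4
  u3 = 0 | 0 → deadlocked
  u4 = 0 → deadlocked
Reachable graph of Q (5 states):
  v0 = b.(b.(0 | 0) + a.b.0) → -b-> v1
  v1 = b.(0 | 0) + a.b.0 → -a-> v2, -b-> v3
  v2 = b.0 → -b-> v4
  v3 = 0 | 0 → deadlocked
  v4 = 0 → deadlocked
Bisimilarity quotient blocks:
  B0 = {u0, v0}
  B1 = {u1, v1}
  B2 = {u2, v2}
  B3 = {u3, u4, v3, v4}
u0 ∈ B0, v0 ∈ B0 → same block

YES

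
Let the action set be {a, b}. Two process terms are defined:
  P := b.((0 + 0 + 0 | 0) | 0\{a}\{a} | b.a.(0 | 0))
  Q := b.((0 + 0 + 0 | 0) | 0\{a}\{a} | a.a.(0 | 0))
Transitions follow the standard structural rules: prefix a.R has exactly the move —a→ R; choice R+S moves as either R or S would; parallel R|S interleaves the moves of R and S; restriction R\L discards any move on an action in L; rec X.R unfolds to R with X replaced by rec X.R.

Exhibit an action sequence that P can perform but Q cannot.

bb

LTS(P): 4 reachable states
  s0 = b.((0 + 0 + 0 | 0) | 0\{a}\{a} | b.a.(0 | 0)) | -b-> s1
  s1 = (0 + 0 + 0 | 0) | 0\{a}\{a} | b.a.(0 | 0) | -b-> s2
  s2 = (0 + 0 + 0 | 0) | 0\{a}\{a} | a.(0 | 0) | -a-> s3
  s3 = (0 + 0 + 0 | 0) | 0\{a}\{a} | (0 | 0) | deadlocked
LTS(Q): 4 reachable states
  t0 = b.((0 + 0 + 0 | 0) | 0\{a}\{a} | a.a.(0 | 0)) | -b-> t1
  t1 = (0 + 0 + 0 | 0) | 0\{a}\{a} | a.a.(0 | 0) | -a-> t2
  t2 = (0 + 0 + 0 | 0) | 0\{a}\{a} | a.(0 | 0) | -a-> t3
  t3 = (0 + 0 + 0 | 0) | 0\{a}\{a} | (0 | 0) | deadlocked
Run σ = ⟨bb⟩ on P: start {s0}
  step 1 (b): {s1}
  step 2 (b): {s2}
  ✓ P
Run σ = ⟨bb⟩ on Q: start {t0}
  step 1 (b): {t1}
  step 2 (b): no successor for Q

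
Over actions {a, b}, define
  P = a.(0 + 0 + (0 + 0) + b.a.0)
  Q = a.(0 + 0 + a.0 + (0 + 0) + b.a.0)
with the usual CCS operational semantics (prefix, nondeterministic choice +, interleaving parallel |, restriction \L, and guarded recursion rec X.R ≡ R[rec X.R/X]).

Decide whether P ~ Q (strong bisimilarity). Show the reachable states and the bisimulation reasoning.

not bisimilar

LTS(P): 4 reachable states
  m0 = a.(0 + 0 + (0 + 0) + b.a.0) :: -a-> m1
  m1 = 0 + 0 + (0 + 0) + b.a.0 :: -b-> m2
  m2 = a.0 :: -a-> m3
  m3 = 0 :: ∅
LTS(Q): 4 reachable states
  n0 = a.(0 + 0 + a.0 + (0 + 0) + b.a.0) :: -a-> n1
  n1 = 0 + 0 + a.0 + (0 + 0) + b.a.0 :: -a-> n2, -b-> n3
  n2 = 0 :: ∅
  n3 = a.0 :: -a-> n2
Partition-refinement fixed point:
  B0 = {m0}
  B1 = {m1}
  B2 = {m2, n3}
  B3 = {m3, n2}
  B4 = {n0}
  B5 = {n1}
m0 ∈ B0, n0 ∈ B4 → different blocks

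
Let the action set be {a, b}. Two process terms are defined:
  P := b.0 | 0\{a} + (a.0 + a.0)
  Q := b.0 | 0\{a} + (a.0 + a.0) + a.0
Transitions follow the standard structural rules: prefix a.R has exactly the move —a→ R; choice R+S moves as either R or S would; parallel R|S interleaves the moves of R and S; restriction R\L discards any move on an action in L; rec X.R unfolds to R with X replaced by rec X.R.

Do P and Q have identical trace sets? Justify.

Reachable graph of P (3 states):
  s0 = b.0 | 0\{a} + (a.0 + a.0) ⊢ --a--▸ s1, --b--▸ s2
  s1 = 0 ⊢ deadlocked
  s2 = 0 | 0\{a} ⊢ deadlocked
Reachable graph of Q (3 states):
  t0 = b.0 | 0\{a} + (a.0 + a.0) + a.0 ⊢ --a--▸ t1, --b--▸ t2
  t1 = 0 ⊢ deadlocked
  t2 = 0 | 0\{a} ⊢ deadlocked
Partition-refinement fixed point:
  B0 = {s0, t0}
  B1 = {s1, s2, t1, t2}
s0 ∈ B0, t0 ∈ B0 → same block
Bisimilar ⇒ trace-equivalent.

YES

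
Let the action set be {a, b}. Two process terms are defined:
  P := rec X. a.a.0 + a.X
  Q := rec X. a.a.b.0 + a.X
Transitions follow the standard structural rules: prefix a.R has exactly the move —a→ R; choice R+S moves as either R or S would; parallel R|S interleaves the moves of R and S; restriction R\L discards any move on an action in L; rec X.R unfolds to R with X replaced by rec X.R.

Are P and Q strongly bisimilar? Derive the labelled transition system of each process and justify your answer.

NO

Reachable graph of P (3 states):
  m0 = rec X. a.a.0 + a.X :: --a--▸ m0, --a--▸ m1
  m1 = a.0 :: --a--▸ m2
  m2 = 0 :: (no moves)
Reachable graph of Q (4 states):
  n0 = rec X. a.a.b.0 + a.X :: --a--▸ n0, --a--▸ n1
  n1 = a.b.0 :: --a--▸ n2
  n2 = b.0 :: --b--▸ n3
  n3 = 0 :: (no moves)
Coarsest stable partition (strong bisimilarity classes):
  B0 = {m0}
  B1 = {m1}
  B2 = {m2, n3}
  B3 = {n0}
  B4 = {n1}
  B5 = {n2}
m0 ∈ B0, n0 ∈ B3 → different blocks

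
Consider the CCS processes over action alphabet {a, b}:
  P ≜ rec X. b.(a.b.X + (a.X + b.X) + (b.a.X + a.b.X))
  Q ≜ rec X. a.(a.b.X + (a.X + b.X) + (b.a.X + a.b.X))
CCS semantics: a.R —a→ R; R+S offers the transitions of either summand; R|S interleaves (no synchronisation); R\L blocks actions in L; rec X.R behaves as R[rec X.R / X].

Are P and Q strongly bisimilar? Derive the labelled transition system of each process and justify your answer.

not bisimilar

LTS(P): 4 reachable states
  s0 = rec X. b.(a.b.X + (a.X + b.X) + (b.a.X + a.b.X)) → —b→ s1
  s1 = a.b.(rec X. b.(a.b.X + (a.X + b.X) + (b.a.X + a.b.X))) + (a.(rec X. b.(a.b.X + (a.X + b.X) + (b.a.X + a.b.X))) + b.(rec X. b.(a.b.X + (a.X + b.X) + (b.a.X + a.b.X)))) + (b.a.(rec X. b.(a.b.X + (a.X + b.X) + (b.a.X + a.b.X))) + a.b.(rec X. b.(a.b.X + (a.X + b.X) + (b.a.X + a.b.X)))) → —a→ s0, —a→ s2, —b→ s0, —b→ s3
  s2 = b.(rec X. b.(a.b.X + (a.X + b.X) + (b.a.X + a.b.X))) → —b→ s0
  s3 = a.(rec X. b.(a.b.X + (a.X + b.X) + (b.a.X + a.b.X))) → —a→ s0
LTS(Q): 4 reachable states
  t0 = rec X. a.(a.b.X + (a.X + b.X) + (b.a.X + a.b.X)) → —a→ t1
  t1 = a.b.(rec X. a.(a.b.X + (a.X + b.X) + (b.a.X + a.b.X))) + (a.(rec X. a.(a.b.X + (a.X + b.X) + (b.a.X + a.b.X))) + b.(rec X. a.(a.b.X + (a.X + b.X) + (b.a.X + a.b.X)))) + (b.a.(rec X. a.(a.b.X + (a.X + b.X) + (b.a.X + a.b.X))) + a.b.(rec X. a.(a.b.X + (a.X + b.X) + (b.a.X + a.b.X)))) → —a→ t0, —a→ t2, —b→ t0, —b→ t3
  t2 = b.(rec X. a.(a.b.X + (a.X + b.X) + (b.a.X + a.b.X))) → —b→ t0
  t3 = a.(rec X. a.(a.b.X + (a.X + b.X) + (b.a.X + a.b.X))) → —a→ t0
Partition-refinement fixed point:
  B0 = {s0}
  B1 = {s1}
  B2 = {s3}
  B3 = {s2}
  B4 = {t0}
  B5 = {t1}
  B6 = {t3}
  B7 = {t2}
s0 ∈ B0, t0 ∈ B4 → different blocks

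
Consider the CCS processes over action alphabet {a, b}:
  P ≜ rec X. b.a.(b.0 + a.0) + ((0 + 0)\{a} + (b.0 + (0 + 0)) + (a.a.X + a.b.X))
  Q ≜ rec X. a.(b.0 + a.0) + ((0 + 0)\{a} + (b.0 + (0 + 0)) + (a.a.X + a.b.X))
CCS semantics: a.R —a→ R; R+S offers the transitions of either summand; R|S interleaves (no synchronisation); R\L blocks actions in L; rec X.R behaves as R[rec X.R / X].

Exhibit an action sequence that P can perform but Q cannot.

P's transition system — 6 states:
  p0 = rec X. b.a.(b.0 + a.0) + ((0 + 0)\{a} + (b.0 + (0 + 0)) + (a.a.X + a.b.X)) → —a→ p1, —a→ p2, —b→ p3, —b→ p4
  p1 = a.(rec X. b.a.(b.0 + a.0) + ((0 + 0)\{a} + (b.0 + (0 + 0)) + (a.a.X + a.b.X))) → —a→ p0
  p2 = b.(rec X. b.a.(b.0 + a.0) + ((0 + 0)\{a} + (b.0 + (0 + 0)) + (a.a.X + a.b.X))) → —b→ p0
  p3 = 0 → stopped
  p4 = a.(b.0 + a.0) → —a→ p5
  p5 = b.0 + a.0 → —a→ p3, —b→ p3
Q's transition system — 5 states:
  q0 = rec X. a.(b.0 + a.0) + ((0 + 0)\{a} + (b.0 + (0 + 0)) + (a.a.X + a.b.X)) → —a→ q1, —a→ q2, —a→ q3, —b→ q4
  q1 = a.(rec X. a.(b.0 + a.0) + ((0 + 0)\{a} + (b.0 + (0 + 0)) + (a.a.X + a.b.X))) → —a→ q0
  q2 = b.(rec X. a.(b.0 + a.0) + ((0 + 0)\{a} + (b.0 + (0 + 0)) + (a.a.X + a.b.X))) → —b→ q0
  q3 = b.0 + a.0 → —a→ q4, —b→ q4
  q4 = 0 → stopped
Run σ = ⟨ba⟩ on P: start {p0}
  after b @ step 1: {p3, p4}
  after a @ step 2: {p5}
  — P admits the full trace.
Run σ = ⟨ba⟩ on Q: start {q0}
  after b @ step 1: {q4}
  after a @ step 2: ∅ (Q stuck)

ba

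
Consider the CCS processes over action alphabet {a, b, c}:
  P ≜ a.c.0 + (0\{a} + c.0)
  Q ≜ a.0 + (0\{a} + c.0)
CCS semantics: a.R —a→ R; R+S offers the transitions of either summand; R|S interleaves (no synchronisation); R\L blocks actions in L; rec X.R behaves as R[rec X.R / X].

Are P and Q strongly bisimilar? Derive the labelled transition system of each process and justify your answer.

P ≁ Q

P's transition system — 3 states:
  s0 = a.c.0 + (0\{a} + c.0) ⊢ —a→ s1, —c→ s2
  s1 = c.0 ⊢ —c→ s2
  s2 = 0 ⊢ ·
Q's transition system — 2 states:
  t0 = a.0 + (0\{a} + c.0) ⊢ —a→ t1, —c→ t1
  t1 = 0 ⊢ ·
Bisimilarity quotient blocks:
  B0 = {s0}
  B1 = {s1}
  B2 = {s2, t1}
  B3 = {t0}
s0 ∈ B0, t0 ∈ B3 → different blocks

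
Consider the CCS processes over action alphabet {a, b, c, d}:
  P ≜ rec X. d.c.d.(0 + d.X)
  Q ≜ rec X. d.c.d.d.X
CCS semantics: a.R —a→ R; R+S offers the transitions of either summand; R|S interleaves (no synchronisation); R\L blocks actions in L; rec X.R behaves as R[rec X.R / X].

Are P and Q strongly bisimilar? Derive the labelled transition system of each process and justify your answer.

P's transition system — 4 states:
  m0 = rec X. d.c.d.(0 + d.X) ⊢ =d=> m1
  m1 = c.d.(0 + d.(rec X. d.c.d.(0 + d.X))) ⊢ =c=> m2
  m2 = d.(0 + d.(rec X. d.c.d.(0 + d.X))) ⊢ =d=> m3
  m3 = 0 + d.(rec X. d.c.d.(0 + d.X)) ⊢ =d=> m0
Q's transition system — 4 states:
  n0 = rec X. d.c.d.d.X ⊢ =d=> n1
  n1 = c.d.d.(rec X. d.c.d.d.X) ⊢ =c=> n2
  n2 = d.d.(rec X. d.c.d.d.X) ⊢ =d=> n3
  n3 = d.(rec X. d.c.d.d.X) ⊢ =d=> n0
Partition-refinement fixed point:
  B0 = {m0, n0}
  B1 = {m1, n1}
  B2 = {m2, n2}
  B3 = {m3, n3}
m0 ∈ B0, n0 ∈ B0 → same block

YES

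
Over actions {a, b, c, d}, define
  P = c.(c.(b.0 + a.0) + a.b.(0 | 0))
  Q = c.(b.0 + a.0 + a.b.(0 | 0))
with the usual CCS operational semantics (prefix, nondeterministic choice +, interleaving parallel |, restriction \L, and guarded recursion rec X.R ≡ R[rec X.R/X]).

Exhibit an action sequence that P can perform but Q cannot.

cc

Reachable graph of P (6 states):
  m0 = c.(c.(b.0 + a.0) + a.b.(0 | 0)) ⊢ -c-> m1
  m1 = c.(b.0 + a.0) + a.b.(0 | 0) ⊢ -a-> m2, -c-> m3
  m2 = b.(0 | 0) ⊢ -b-> m4
  m3 = b.0 + a.0 ⊢ -a-> m5, -b-> m5
  m4 = 0 | 0 ⊢ (no moves)
  m5 = 0 ⊢ (no moves)
Reachable graph of Q (5 states):
  n0 = c.(b.0 + a.0 + a.b.(0 | 0)) ⊢ -c-> n1
  n1 = b.0 + a.0 + a.b.(0 | 0) ⊢ -a-> n2, -a-> n3, -b-> n2
  n2 = 0 ⊢ (no moves)
  n3 = b.(0 | 0) ⊢ -b-> n4
  n4 = 0 | 0 ⊢ (no moves)
Trace ⟨cc⟩ through P, begin at {m0}:
  step 1 (c): {m1}
  step 2 (c): {m3}
  P completes σ.
Trace ⟨cc⟩ through Q, begin at {n0}:
  step 1 (c): {n1}
  step 2 (c): ∅ (Q stuck)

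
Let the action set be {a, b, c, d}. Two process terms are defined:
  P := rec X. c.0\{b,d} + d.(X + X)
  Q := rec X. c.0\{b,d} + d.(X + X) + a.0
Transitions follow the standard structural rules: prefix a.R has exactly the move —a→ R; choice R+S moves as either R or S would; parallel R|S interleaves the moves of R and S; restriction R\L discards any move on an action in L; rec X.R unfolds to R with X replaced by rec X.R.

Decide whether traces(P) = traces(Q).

trace-distinct — witness ⟨a⟩

Reachable graph of P (3 states):
  s0 = rec X. c.0\{b,d} + d.(X + X) | --c--▸ s1, --d--▸ s2
  s1 = 0\{b,d} | (no moves)
  s2 = (rec X. c.0\{b,d} + d.(X + X)) + (rec X. c.0\{b,d} + d.(X + X)) | --c--▸ s1, --d--▸ s2
Reachable graph of Q (4 states):
  t0 = rec X. c.0\{b,d} + d.(X + X) + a.0 | --a--▸ t1, --c--▸ t2, --d--▸ t3
  t1 = 0 | (no moves)
  t2 = 0\{b,d} | (no moves)
  t3 = (rec X. c.0\{b,d} + d.(X + X) + a.0) + (rec X. c.0\{b,d} + d.(X + X) + a.0) | --a--▸ t1, --c--▸ t2, --d--▸ t3
Executing a from Q (initial set {t0}):
  after a @ step 1: {t1}
  — Q admits the full trace.
Executing a from P (initial set {s0}):
  after a @ step 1: ∅  — P cannot continue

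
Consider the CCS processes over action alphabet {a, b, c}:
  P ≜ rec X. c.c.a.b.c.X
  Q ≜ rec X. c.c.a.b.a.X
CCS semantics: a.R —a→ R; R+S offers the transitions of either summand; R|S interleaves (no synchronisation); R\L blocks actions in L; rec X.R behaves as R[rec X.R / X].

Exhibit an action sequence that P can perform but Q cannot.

ccabc

P's transition system — 5 states:
  u0 = rec X. c.c.a.b.c.X | -c-> u1
  u1 = c.a.b.c.(rec X. c.c.a.b.c.X) | -c-> u2
  u2 = a.b.c.(rec X. c.c.a.b.c.X) | -a-> u3
  u3 = b.c.(rec X. c.c.a.b.c.X) | -b-> u4
  u4 = c.(rec X. c.c.a.b.c.X) | -c-> u0
Q's transition system — 5 states:
  v0 = rec X. c.c.a.b.a.X | -c-> v1
  v1 = c.a.b.a.(rec X. c.c.a.b.a.X) | -c-> v2
  v2 = a.b.a.(rec X. c.c.a.b.a.X) | -a-> v3
  v3 = b.a.(rec X. c.c.a.b.a.X) | -b-> v4
  v4 = a.(rec X. c.c.a.b.a.X) | -a-> v0
Executing ccabc from P (initial set {u0}):
  after c @ step 1: {u1}
  after c @ step 2: {u2}
  after a @ step 3: {u3}
  after b @ step 4: {u4}
  after c @ step 5: {u0}
  ✓ P
Executing ccabc from Q (initial set {v0}):
  after c @ step 1: {v1}
  after c @ step 2: {v2}
  after a @ step 3: {v3}
  after b @ step 4: {v4}
  after c @ step 5: no successor for Q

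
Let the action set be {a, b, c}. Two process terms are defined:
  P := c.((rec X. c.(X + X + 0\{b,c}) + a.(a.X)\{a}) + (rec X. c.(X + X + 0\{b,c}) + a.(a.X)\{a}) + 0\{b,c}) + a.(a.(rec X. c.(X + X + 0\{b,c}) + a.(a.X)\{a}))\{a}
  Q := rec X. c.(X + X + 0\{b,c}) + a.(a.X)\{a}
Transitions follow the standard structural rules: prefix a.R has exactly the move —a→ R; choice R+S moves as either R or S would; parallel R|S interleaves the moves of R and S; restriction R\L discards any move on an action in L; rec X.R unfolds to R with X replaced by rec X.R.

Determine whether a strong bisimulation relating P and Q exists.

YES

LTS(P): 3 reachable states
  u0 = c.((rec X. c.(X + X + 0\{b,c}) + a.(a.X)\{a}) + (rec X. c.(X + X + 0\{b,c}) + a.(a.X)\{a}) + 0\{b,c}) + a.(a.(rec X. c.(X + X + 0\{b,c}) + a.(a.X)\{a}))\{a} has moves ··a··> u1, ··c··> u2
  u1 = (a.(rec X. c.(X + X + 0\{b,c}) + a.(a.X)\{a}))\{a} has moves deadlocked
  u2 = (rec X. c.(X + X + 0\{b,c}) + a.(a.X)\{a}) + (rec X. c.(X + X + 0\{b,c}) + a.(a.X)\{a}) + 0\{b,c} has moves ··a··> u1, ··c··> u2
LTS(Q): 3 reachable states
  v0 = rec X. c.(X + X + 0\{b,c}) + a.(a.X)\{a} has moves ··a··> v1, ··c··> v2
  v1 = (a.(rec X. c.(X + X + 0\{b,c}) + a.(a.X)\{a}))\{a} has moves deadlocked
  v2 = (rec X. c.(X + X + 0\{b,c}) + a.(a.X)\{a}) + (rec X. c.(X + X + 0\{b,c}) + a.(a.X)\{a}) + 0\{b,c} has moves ··a··> v1, ··c··> v2
Partition-refinement fixed point:
  B0 = {u0, u2, v0, v2}
  B1 = {u1, v1}
u0 ∈ B0, v0 ∈ B0 → same block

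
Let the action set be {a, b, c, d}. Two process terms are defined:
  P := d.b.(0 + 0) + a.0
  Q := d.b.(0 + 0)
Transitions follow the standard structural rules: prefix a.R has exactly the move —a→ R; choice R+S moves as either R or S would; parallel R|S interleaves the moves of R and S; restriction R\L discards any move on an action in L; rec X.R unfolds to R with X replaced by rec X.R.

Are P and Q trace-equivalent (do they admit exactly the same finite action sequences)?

P's transition system — 4 states:
  m0 = d.b.(0 + 0) + a.0 has moves ··a··> m1, ··d··> m2
  m1 = 0 has moves ∅
  m2 = b.(0 + 0) has moves ··b··> m3
  m3 = 0 + 0 has moves ∅
Q's transition system — 3 states:
  n0 = d.b.(0 + 0) has moves ··d··> n1
  n1 = b.(0 + 0) has moves ··b··> n2
  n2 = 0 + 0 has moves ∅
Executing a from P (initial set {m0}):
  after a @ step 1: {m1}
  ✓ P
Executing a from Q (initial set {n0}):
  after a @ step 1: ∅ (Q stuck)

traces(P) ≠ traces(Q) — witness ⟨a⟩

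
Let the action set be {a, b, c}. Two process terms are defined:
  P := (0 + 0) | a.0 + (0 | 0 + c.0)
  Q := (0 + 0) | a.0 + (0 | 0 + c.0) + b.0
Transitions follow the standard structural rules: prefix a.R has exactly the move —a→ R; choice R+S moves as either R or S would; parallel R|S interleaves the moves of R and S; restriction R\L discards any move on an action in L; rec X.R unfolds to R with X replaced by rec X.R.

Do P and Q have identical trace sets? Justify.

LTS(P): 3 reachable states
  m0 = (0 + 0) | a.0 + (0 | 0 + c.0) | —a→ m1, —c→ m2
  m1 = (0 + 0) | 0 | ·
  m2 = 0 | ·
LTS(Q): 3 reachable states
  n0 = (0 + 0) | a.0 + (0 | 0 + c.0) + b.0 | —a→ n1, —b→ n2, —c→ n2
  n1 = (0 + 0) | 0 | ·
  n2 = 0 | ·
Executing b from Q (initial set {n0}):
  step 1 (b): {n2}
  — Q admits the full trace.
Executing b from P (initial set {m0}):
  step 1 (b): no successor for P

traces(P) ≠ traces(Q) — witness ⟨b⟩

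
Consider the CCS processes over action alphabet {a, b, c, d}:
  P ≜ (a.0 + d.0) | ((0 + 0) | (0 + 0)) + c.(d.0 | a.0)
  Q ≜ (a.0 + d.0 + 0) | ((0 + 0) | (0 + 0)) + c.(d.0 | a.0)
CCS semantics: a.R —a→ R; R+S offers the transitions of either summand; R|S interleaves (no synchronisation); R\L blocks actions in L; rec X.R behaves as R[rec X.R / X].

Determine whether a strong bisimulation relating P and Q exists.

LTS(P): 6 reachable states
  p0 = (a.0 + d.0) | ((0 + 0) | (0 + 0)) + c.(d.0 | a.0) | =a=> p1, =c=> p2, =d=> p1
  p1 = 0 | ((0 + 0) | (0 + 0)) | (no moves)
  p2 = d.0 | a.0 | =a=> p3, =d=> p4
  p3 = d.0 | 0 | =d=> p5
  p4 = 0 | a.0 | =a=> p5
  p5 = 0 | 0 | (no moves)
LTS(Q): 6 reachable states
  q0 = (a.0 + d.0 + 0) | ((0 + 0) | (0 + 0)) + c.(d.0 | a.0) | =a=> q1, =c=> q2, =d=> q1
  q1 = 0 | ((0 + 0) | (0 + 0)) | (no moves)
  q2 = d.0 | a.0 | =a=> q3, =d=> q4
  q3 = d.0 | 0 | =d=> q5
  q4 = 0 | a.0 | =a=> q5
  q5 = 0 | 0 | (no moves)
Bisimilarity quotient blocks:
  B0 = {p0, q0}
  B1 = {p1, p5, q1, q5}
  B2 = {p2, q2}
  B3 = {p4, q4}
  B4 = {p3, q3}
p0 ∈ B0, q0 ∈ B0 → same block

YES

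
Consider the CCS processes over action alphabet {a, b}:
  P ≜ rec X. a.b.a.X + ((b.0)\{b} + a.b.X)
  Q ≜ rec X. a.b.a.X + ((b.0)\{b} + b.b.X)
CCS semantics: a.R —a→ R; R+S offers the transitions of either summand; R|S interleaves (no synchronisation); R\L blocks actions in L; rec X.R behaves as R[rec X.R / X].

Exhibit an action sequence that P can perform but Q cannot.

ababa

Reachable graph of P (4 states):
  p0 = rec X. a.b.a.X + ((b.0)\{b} + a.b.X) → —a→ p1, —a→ p2
  p1 = b.(rec X. a.b.a.X + ((b.0)\{b} + a.b.X)) → —b→ p0
  p2 = b.a.(rec X. a.b.a.X + ((b.0)\{b} + a.b.X)) → —b→ p3
  p3 = a.(rec X. a.b.a.X + ((b.0)\{b} + a.b.X)) → —a→ p0
Reachable graph of Q (4 states):
  q0 = rec X. a.b.a.X + ((b.0)\{b} + b.b.X) → —a→ q1, —b→ q2
  q1 = b.a.(rec X. a.b.a.X + ((b.0)\{b} + b.b.X)) → —b→ q3
  q2 = b.(rec X. a.b.a.X + ((b.0)\{b} + b.b.X)) → —b→ q0
  q3 = a.(rec X. a.b.a.X + ((b.0)\{b} + b.b.X)) → —a→ q0
Run σ = ⟨ababa⟩ on P: start {p0}
  after a @ step 1: {p1, p2}
  after b @ step 2: {p0, p3}
  after a @ step 3: {p0, p1, p2}
  after b @ step 4: {p0, p3}
  after a @ step 5: {p0, p1, p2}
  — P admits the full trace.
Run σ = ⟨ababa⟩ on Q: start {q0}
  after a @ step 1: {q1}
  after b @ step 2: {q3}
  after a @ step 3: {q0}
  after b @ step 4: {q2}
  after a @ step 5: ∅  — Q cannot continue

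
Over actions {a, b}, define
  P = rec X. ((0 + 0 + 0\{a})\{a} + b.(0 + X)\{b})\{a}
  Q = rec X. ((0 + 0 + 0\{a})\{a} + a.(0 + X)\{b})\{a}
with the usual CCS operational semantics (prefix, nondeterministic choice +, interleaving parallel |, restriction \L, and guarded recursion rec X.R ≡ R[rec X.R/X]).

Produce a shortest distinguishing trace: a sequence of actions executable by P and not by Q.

P's transition system — 2 states:
  m0 = rec X. ((0 + 0 + 0\{a})\{a} + b.(0 + X)\{b})\{a} | --b--▸ m1
  m1 = (0 + (rec X. ((0 + 0 + 0\{a})\{a} + b.(0 + X)\{b})\{a}))\{b}\{a} | ∅
Q's transition system — 1 states:
  n0 = rec X. ((0 + 0 + 0\{a})\{a} + a.(0 + X)\{b})\{a} | ∅
Trace ⟨b⟩ through P, begin at {m0}:
  after b @ step 1: {m1}
  ✓ P
Trace ⟨b⟩ through Q, begin at {n0}:
  after b @ step 1: no successor for Q

b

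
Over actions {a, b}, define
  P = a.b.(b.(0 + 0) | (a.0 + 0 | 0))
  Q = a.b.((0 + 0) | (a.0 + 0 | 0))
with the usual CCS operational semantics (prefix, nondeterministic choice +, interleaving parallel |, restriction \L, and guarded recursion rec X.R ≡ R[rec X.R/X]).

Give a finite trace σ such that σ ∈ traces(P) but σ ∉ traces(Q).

abb

P's transition system — 6 states:
  u0 = a.b.(b.(0 + 0) | (a.0 + 0 | 0)) ⊢ —a→ u1
  u1 = b.(b.(0 + 0) | (a.0 + 0 | 0)) ⊢ —b→ u2
  u2 = b.(0 + 0) | (a.0 + 0 | 0) ⊢ —a→ u3, —b→ u4
  u3 = b.(0 + 0) | 0 ⊢ —b→ u5
  u4 = (0 + 0) | (a.0 + 0 | 0) ⊢ —a→ u5
  u5 = (0 + 0) | 0 ⊢ ∅
Q's transition system — 4 states:
  v0 = a.b.((0 + 0) | (a.0 + 0 | 0)) ⊢ —a→ v1
  v1 = b.((0 + 0) | (a.0 + 0 | 0)) ⊢ —b→ v2
  v2 = (0 + 0) | (a.0 + 0 | 0) ⊢ —a→ v3
  v3 = (0 + 0) | 0 ⊢ ∅
Trace ⟨abb⟩ through P, begin at {u0}:
  step 1 (a): {u1}
  step 2 (b): {u2}
  step 3 (b): {u4}
  — P admits the full trace.
Trace ⟨abb⟩ through Q, begin at {v0}:
  step 1 (a): {v1}
  step 2 (b): {v2}
  step 3 (b): ∅ (Q stuck)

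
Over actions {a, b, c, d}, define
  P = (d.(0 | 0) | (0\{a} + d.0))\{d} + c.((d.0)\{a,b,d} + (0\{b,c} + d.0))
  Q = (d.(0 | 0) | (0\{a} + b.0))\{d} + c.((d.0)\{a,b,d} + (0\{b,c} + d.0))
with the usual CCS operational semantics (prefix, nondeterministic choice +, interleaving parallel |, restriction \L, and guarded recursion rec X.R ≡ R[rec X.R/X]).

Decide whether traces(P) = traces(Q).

trace-distinct — witness ⟨b⟩

P's transition system — 3 states:
  m0 = (d.(0 | 0) | (0\{a} + d.0))\{d} + c.((d.0)\{a,b,d} + (0\{b,c} + d.0)) ⊢ =c=> m1
  m1 = (d.0)\{a,b,d} + (0\{b,c} + d.0) ⊢ =d=> m2
  m2 = 0 ⊢ (no moves)
Q's transition system — 4 states:
  n0 = (d.(0 | 0) | (0\{a} + b.0))\{d} + c.((d.0)\{a,b,d} + (0\{b,c} + d.0)) ⊢ =b=> n1, =c=> n2
  n1 = (d.(0 | 0) | 0)\{d} ⊢ (no moves)
  n2 = (d.0)\{a,b,d} + (0\{b,c} + d.0) ⊢ =d=> n3
  n3 = 0 ⊢ (no moves)
Run σ = ⟨b⟩ on Q: start {n0}
  [1] b ⇒ {n1}
  Q completes σ.
Run σ = ⟨b⟩ on P: start {m0}
  [1] b ⇒ no successor for P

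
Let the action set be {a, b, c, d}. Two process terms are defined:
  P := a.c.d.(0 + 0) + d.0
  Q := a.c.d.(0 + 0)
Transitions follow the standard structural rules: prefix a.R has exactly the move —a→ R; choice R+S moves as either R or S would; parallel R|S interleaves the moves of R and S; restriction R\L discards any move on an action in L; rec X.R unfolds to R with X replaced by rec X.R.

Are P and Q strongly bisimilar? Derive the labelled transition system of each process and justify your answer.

P ≁ Q

LTS(P): 5 reachable states
  u0 = a.c.d.(0 + 0) + d.0 | -a-> u1, -d-> u2
  u1 = c.d.(0 + 0) | -c-> u3
  u2 = 0 | ∅
  u3 = d.(0 + 0) | -d-> u4
  u4 = 0 + 0 | ∅
LTS(Q): 4 reachable states
  v0 = a.c.d.(0 + 0) | -a-> v1
  v1 = c.d.(0 + 0) | -c-> v2
  v2 = d.(0 + 0) | -d-> v3
  v3 = 0 + 0 | ∅
Bisimilarity quotient blocks:
  B0 = {u0}
  B1 = {u1, v1}
  B2 = {u3, v2}
  B3 = {u2, u4, v3}
  B4 = {v0}
u0 ∈ B0, v0 ∈ B4 → different blocks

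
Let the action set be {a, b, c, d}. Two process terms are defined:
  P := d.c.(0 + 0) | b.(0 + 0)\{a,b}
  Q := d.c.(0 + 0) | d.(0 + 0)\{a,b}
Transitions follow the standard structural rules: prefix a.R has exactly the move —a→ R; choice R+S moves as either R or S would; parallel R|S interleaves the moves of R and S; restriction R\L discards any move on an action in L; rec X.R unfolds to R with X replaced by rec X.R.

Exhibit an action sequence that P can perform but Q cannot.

b

P's transition system — 6 states:
  s0 = d.c.(0 + 0) | b.(0 + 0)\{a,b} | —b→ s1, —d→ s2
  s1 = d.c.(0 + 0) | (0 + 0)\{a,b} | —d→ s3
  s2 = c.(0 + 0) | b.(0 + 0)\{a,b} | —b→ s3, —c→ s4
  s3 = c.(0 + 0) | (0 + 0)\{a,b} | —c→ s5
  s4 = (0 + 0) | b.(0 + 0)\{a,b} | —b→ s5
  s5 = (0 + 0) | (0 + 0)\{a,b} | deadlocked
Q's transition system — 6 states:
  t0 = d.c.(0 + 0) | d.(0 + 0)\{a,b} | —d→ t1, —d→ t2
  t1 = c.(0 + 0) | d.(0 + 0)\{a,b} | —c→ t3, —d→ t4
  t2 = d.c.(0 + 0) | (0 + 0)\{a,b} | —d→ t4
  t3 = (0 + 0) | d.(0 + 0)\{a,b} | —d→ t5
  t4 = c.(0 + 0) | (0 + 0)\{a,b} | —c→ t5
  t5 = (0 + 0) | (0 + 0)\{a,b} | deadlocked
Trace ⟨b⟩ through P, begin at {s0}:
  step 1 (b): {s1}
  P completes σ.
Trace ⟨b⟩ through Q, begin at {t0}:
  step 1 (b): ∅ (Q stuck)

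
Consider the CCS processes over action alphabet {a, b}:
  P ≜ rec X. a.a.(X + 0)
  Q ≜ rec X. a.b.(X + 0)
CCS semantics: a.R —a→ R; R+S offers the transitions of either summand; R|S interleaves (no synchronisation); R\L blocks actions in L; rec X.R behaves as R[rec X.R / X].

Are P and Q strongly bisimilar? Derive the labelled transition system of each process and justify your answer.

P's transition system — 3 states:
  s0 = rec X. a.a.(X + 0) | ··a··> s1
  s1 = a.((rec X. a.a.(X + 0)) + 0) | ··a··> s2
  s2 = (rec X. a.a.(X + 0)) + 0 | ··a··> s1
Q's transition system — 3 states:
  t0 = rec X. a.b.(X + 0) | ··a··> t1
  t1 = b.((rec X. a.b.(X + 0)) + 0) | ··b··> t2
  t2 = (rec X. a.b.(X + 0)) + 0 | ··a··> t1
Bisimilarity quotient blocks:
  B0 = {s0, s1, s2}
  B1 = {t0, t2}
  B2 = {t1}
s0 ∈ B0, t0 ∈ B1 → different blocks

not bisimilar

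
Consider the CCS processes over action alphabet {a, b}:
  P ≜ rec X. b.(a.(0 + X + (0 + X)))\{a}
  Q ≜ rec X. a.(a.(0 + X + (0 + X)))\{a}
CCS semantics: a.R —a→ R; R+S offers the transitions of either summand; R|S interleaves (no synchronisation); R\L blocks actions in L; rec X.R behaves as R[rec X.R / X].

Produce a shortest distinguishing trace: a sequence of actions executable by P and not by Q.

b

P's transition system — 2 states:
  u0 = rec X. b.(a.(0 + X + (0 + X)))\{a} → —b→ u1
  u1 = (a.(0 + (rec X. b.(a.(0 + X + (0 + X)))\{a}) + (0 + (rec X. b.(a.(0 + X + (0 + X)))\{a}))))\{a} → ∅
Q's transition system — 2 states:
  v0 = rec X. a.(a.(0 + X + (0 + X)))\{a} → —a→ v1
  v1 = (a.(0 + (rec X. a.(a.(0 + X + (0 + X)))\{a}) + (0 + (rec X. a.(a.(0 + X + (0 + X)))\{a}))))\{a} → ∅
Executing b from P (initial set {u0}):
  step 1 (b): {u1}
  ✓ P
Executing b from Q (initial set {v0}):
  step 1 (b): ∅  — Q cannot continue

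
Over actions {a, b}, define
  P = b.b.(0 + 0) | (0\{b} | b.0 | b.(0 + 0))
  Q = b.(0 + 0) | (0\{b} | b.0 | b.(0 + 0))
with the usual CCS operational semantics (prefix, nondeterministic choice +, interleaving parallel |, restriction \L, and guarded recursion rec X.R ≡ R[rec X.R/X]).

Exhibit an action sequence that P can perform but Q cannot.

Reachable graph of P (12 states):
  s0 = b.b.(0 + 0) | (0\{b} | b.0 | b.(0 + 0)) has moves --b--▸ s1, --b--▸ s2, --b--▸ s3
  s1 = b.(0 + 0) | (0\{b} | b.0 | b.(0 + 0)) has moves --b--▸ s4, --b--▸ s5, --b--▸ s6
  s2 = b.b.(0 + 0) | (0\{b} | 0 | b.(0 + 0)) has moves --b--▸ s5, --b--▸ s7
  s3 = b.b.(0 + 0) | (0\{b} | b.0 | (0 + 0)) has moves --b--▸ s6, --b--▸ s7
  s4 = (0 + 0) | (0\{b} | b.0 | b.(0 + 0)) has moves --b--▸ s8, --b--▸ s9
  s5 = b.(0 + 0) | (0\{b} | 0 | b.(0 + 0)) has moves --b--▸ s10, --b--▸ s8
  s6 = b.(0 + 0) | (0\{b} | b.0 | (0 + 0)) has moves --b--▸ s10, --b--▸ s9
  s7 = b.b.(0 + 0) | (0\{b} | 0 | (0 + 0)) has moves --b--▸ s10
  s8 = (0 + 0) | (0\{b} | 0 | b.(0 + 0)) has moves --b--▸ s11
  s9 = (0 + 0) | (0\{b} | b.0 | (0 + 0)) has moves --b--▸ s11
  s10 = b.(0 + 0) | (0\{b} | 0 | (0 + 0)) has moves --b--▸ s11
  s11 = (0 + 0) | (0\{b} | 0 | (0 + 0)) has moves ·
Reachable graph of Q (8 states):
  t0 = b.(0 + 0) | (0\{b} | b.0 | b.(0 + 0)) has moves --b--▸ t1, --b--▸ t2, --b--▸ t3
  t1 = (0 + 0) | (0\{b} | b.0 | b.(0 + 0)) has moves --b--▸ t4, --b--▸ t5
  t2 = b.(0 + 0) | (0\{b} | 0 | b.(0 + 0)) has moves --b--▸ t4, --b--▸ t6
  t3 = b.(0 + 0) | (0\{b} | b.0 | (0 + 0)) has moves --b--▸ t5, --b--▸ t6
  t4 = (0 + 0) | (0\{b} | 0 | b.(0 + 0)) has moves --b--▸ t7
  t5 = (0 + 0) | (0\{b} | b.0 | (0 + 0)) has moves --b--▸ t7
  t6 = b.(0 + 0) | (0\{b} | 0 | (0 + 0)) has moves --b--▸ t7
  t7 = (0 + 0) | (0\{b} | 0 | (0 + 0)) has moves ·
Run σ = ⟨bbbb⟩ on P: start {s0}
  after b @ step 1: {s1, s2, s3}
  after b @ step 2: {s4, s5, s6, s7}
  after b @ step 3: {s10, s8, s9}
  after b @ step 4: {s11}
  P completes σ.
Run σ = ⟨bbbb⟩ on Q: start {t0}
  after b @ step 1: {t1, t2, t3}
  after b @ step 2: {t4, t5, t6}
  after b @ step 3: {t7}
  after b @ step 4: ∅  — Q cannot continue

bbbb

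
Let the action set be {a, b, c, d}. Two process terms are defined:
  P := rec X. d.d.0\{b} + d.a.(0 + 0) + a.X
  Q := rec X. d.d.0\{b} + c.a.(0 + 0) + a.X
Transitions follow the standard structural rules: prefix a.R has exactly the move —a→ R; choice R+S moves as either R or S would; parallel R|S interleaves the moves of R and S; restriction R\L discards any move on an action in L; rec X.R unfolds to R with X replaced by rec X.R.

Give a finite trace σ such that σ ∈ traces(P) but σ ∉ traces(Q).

P's transition system — 5 states:
  u0 = rec X. d.d.0\{b} + d.a.(0 + 0) + a.X :: -a-> u0, -d-> u1, -d-> u2
  u1 = a.(0 + 0) :: -a-> u3
  u2 = d.0\{b} :: -d-> u4
  u3 = 0 + 0 :: ·
  u4 = 0\{b} :: ·
Q's transition system — 5 states:
  v0 = rec X. d.d.0\{b} + c.a.(0 + 0) + a.X :: -a-> v0, -c-> v1, -d-> v2
  v1 = a.(0 + 0) :: -a-> v3
  v2 = d.0\{b} :: -d-> v4
  v3 = 0 + 0 :: ·
  v4 = 0\{b} :: ·
Executing da from P (initial set {u0}):
  after d @ step 1: {u1, u2}
  after a @ step 2: {u3}
  — P admits the full trace.
Executing da from Q (initial set {v0}):
  after d @ step 1: {v2}
  after a @ step 2: no successor for Q

da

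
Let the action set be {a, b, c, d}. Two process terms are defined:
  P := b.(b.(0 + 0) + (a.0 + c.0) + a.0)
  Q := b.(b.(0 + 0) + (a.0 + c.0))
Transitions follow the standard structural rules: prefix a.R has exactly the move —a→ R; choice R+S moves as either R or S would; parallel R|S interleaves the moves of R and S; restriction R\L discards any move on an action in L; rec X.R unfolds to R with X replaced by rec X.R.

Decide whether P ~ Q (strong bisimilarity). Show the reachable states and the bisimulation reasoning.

LTS(P): 4 reachable states
  p0 = b.(b.(0 + 0) + (a.0 + c.0) + a.0) :: —b→ p1
  p1 = b.(0 + 0) + (a.0 + c.0) + a.0 :: —a→ p2, —b→ p3, —c→ p2
  p2 = 0 :: ∅
  p3 = 0 + 0 :: ∅
LTS(Q): 4 reachable states
  q0 = b.(b.(0 + 0) + (a.0 + c.0)) :: —b→ q1
  q1 = b.(0 + 0) + (a.0 + c.0) :: —a→ q2, —b→ q3, —c→ q2
  q2 = 0 :: ∅
  q3 = 0 + 0 :: ∅
Coarsest stable partition (strong bisimilarity classes):
  B0 = {p0, q0}
  B1 = {p1, q1}
  B2 = {p2, p3, q2, q3}
p0 ∈ B0, q0 ∈ B0 → same block

bisimilar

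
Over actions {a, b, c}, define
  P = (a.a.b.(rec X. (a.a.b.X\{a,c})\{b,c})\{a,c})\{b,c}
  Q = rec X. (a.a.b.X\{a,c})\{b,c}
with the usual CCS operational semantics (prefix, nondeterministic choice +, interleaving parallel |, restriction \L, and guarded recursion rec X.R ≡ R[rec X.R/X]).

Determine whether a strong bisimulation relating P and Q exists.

bisimilar

P's transition system — 3 states:
  p0 = (a.a.b.(rec X. (a.a.b.X\{a,c})\{b,c})\{a,c})\{b,c} ⊢ —a→ p1
  p1 = (a.b.(rec X. (a.a.b.X\{a,c})\{b,c})\{a,c})\{b,c} ⊢ —a→ p2
  p2 = (b.(rec X. (a.a.b.X\{a,c})\{b,c})\{a,c})\{b,c} ⊢ deadlocked
Q's transition system — 3 states:
  q0 = rec X. (a.a.b.X\{a,c})\{b,c} ⊢ —a→ q1
  q1 = (a.b.(rec X. (a.a.b.X\{a,c})\{b,c})\{a,c})\{b,c} ⊢ —a→ q2
  q2 = (b.(rec X. (a.a.b.X\{a,c})\{b,c})\{a,c})\{b,c} ⊢ deadlocked
Partition-refinement fixed point:
  B0 = {p0, q0}
  B1 = {p1, q1}
  B2 = {p2, q2}
p0 ∈ B0, q0 ∈ B0 → same block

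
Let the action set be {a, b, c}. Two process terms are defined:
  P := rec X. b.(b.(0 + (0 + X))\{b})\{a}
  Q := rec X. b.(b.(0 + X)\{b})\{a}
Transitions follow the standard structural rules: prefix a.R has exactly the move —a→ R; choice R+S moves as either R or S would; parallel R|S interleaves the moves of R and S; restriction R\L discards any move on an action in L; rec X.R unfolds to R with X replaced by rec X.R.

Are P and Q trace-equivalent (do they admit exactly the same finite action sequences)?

P's transition system — 3 states:
  p0 = rec X. b.(b.(0 + (0 + X))\{b})\{a} :: =b=> p1
  p1 = (b.(0 + (0 + (rec X. b.(b.(0 + (0 + X))\{b})\{a})))\{b})\{a} :: =b=> p2
  p2 = (0 + (0 + (rec X. b.(b.(0 + (0 + X))\{b})\{a})))\{b}\{a} :: (no moves)
Q's transition system — 3 states:
  q0 = rec X. b.(b.(0 + X)\{b})\{a} :: =b=> q1
  q1 = (b.(0 + (rec X. b.(b.(0 + X)\{b})\{a}))\{b})\{a} :: =b=> q2
  q2 = (0 + (rec X. b.(b.(0 + X)\{b})\{a}))\{b}\{a} :: (no moves)
Coarsest stable partition (strong bisimilarity classes):
  B0 = {p0, q0}
  B1 = {p1, q1}
  B2 = {p2, q2}
p0 ∈ B0, q0 ∈ B0 → same block
Bisimilar ⇒ trace-equivalent.

trace-equivalent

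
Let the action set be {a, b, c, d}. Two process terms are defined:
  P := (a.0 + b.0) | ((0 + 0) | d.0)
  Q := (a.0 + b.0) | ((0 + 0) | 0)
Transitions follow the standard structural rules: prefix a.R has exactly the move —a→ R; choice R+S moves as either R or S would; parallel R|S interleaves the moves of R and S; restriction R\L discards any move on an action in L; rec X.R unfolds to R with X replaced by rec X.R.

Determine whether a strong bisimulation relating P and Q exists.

not bisimilar

Reachable graph of P (4 states):
  s0 = (a.0 + b.0) | ((0 + 0) | d.0) :: =a=> s1, =b=> s1, =d=> s2
  s1 = 0 | ((0 + 0) | d.0) :: =d=> s3
  s2 = (a.0 + b.0) | ((0 + 0) | 0) :: =a=> s3, =b=> s3
  s3 = 0 | ((0 + 0) | 0) :: ∅
Reachable graph of Q (2 states):
  t0 = (a.0 + b.0) | ((0 + 0) | 0) :: =a=> t1, =b=> t1
  t1 = 0 | ((0 + 0) | 0) :: ∅
Partition-refinement fixed point:
  B0 = {s0}
  B1 = {s1}
  B2 = {s3, t1}
  B3 = {s2, t0}
s0 ∈ B0, t0 ∈ B3 → different blocks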